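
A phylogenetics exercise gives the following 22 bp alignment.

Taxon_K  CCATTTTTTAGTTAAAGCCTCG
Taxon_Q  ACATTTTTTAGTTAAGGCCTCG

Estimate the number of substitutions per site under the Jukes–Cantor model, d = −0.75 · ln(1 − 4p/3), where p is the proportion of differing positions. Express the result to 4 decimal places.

Differing sites — 1:C/A; 16:A/G.
p = 2/22 = 0.090909.
d = −0.75 · ln(1 − (4/3)·0.090909) = −0.75 · ln(0.878788) = −0.75 · (-0.129212) = 0.0969.

0.0969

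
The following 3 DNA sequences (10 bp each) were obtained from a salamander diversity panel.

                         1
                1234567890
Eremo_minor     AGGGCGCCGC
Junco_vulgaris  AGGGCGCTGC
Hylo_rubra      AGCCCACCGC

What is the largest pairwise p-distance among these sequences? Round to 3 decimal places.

Pairwise Hamming distances:
  Eremo_minor vs Junco_vulgaris: 1
  Eremo_minor vs Hylo_rubra: 3
  Junco_vulgaris vs Hylo_rubra: 4
The largest is 4 mismatches, between Junco_vulgaris and Hylo_rubra; p = 4/10 = 0.400.

0.400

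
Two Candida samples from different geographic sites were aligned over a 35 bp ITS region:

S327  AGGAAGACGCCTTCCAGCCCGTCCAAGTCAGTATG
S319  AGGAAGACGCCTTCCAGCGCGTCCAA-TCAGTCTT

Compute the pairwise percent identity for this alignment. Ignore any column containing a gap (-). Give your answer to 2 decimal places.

Excluding the 1 gap column leaves 34 comparable sites.
Differing sites — 19:C/G; 33:A/C; 35:G/T.
31 of the 34 comparable sites match, so the percent identity is 31/34 × 100 = 91.18%.

91.18%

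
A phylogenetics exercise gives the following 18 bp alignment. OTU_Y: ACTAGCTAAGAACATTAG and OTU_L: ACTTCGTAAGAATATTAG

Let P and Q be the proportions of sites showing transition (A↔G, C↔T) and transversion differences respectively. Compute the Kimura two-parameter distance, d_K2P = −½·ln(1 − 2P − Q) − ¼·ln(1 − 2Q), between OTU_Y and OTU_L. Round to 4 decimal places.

0.2641

Differing sites — 4:A/T (Tv); 5:G/C (Tv); 6:C/G (Tv); 13:C/T (Ti).
Of the 4 differences, 1 transition and 3 transversions over 18 sites: P = 1/18 = 0.055556, Q = 3/18 = 0.166667.
d = −0.5·ln(0.722221) − 0.25·ln(0.666666) = −0.5·(-0.325424) − 0.25·(-0.405466) = 0.2641.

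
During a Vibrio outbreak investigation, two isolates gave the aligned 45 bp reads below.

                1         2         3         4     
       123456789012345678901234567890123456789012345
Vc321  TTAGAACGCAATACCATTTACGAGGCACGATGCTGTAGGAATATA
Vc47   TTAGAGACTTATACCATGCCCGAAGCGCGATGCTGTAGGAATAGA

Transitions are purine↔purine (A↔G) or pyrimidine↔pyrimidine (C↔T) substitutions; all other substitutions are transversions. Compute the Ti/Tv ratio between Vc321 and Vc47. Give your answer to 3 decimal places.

Mismatches occur at site 6 (A/G, transition), site 7 (C/A, transversion), site 8 (G/C, transversion), site 9 (C/T, transition), site 10 (A/T, transversion), site 18 (T/G, transversion), site 19 (T/C, transition), site 20 (A/C, transversion), site 24 (G/A, transition), site 27 (A/G, transition), site 44 (T/G, transversion).
Of the 11 differences, 5 transitions and 6 transversions, so Ti/Tv = 5/6 = 0.833.

0.833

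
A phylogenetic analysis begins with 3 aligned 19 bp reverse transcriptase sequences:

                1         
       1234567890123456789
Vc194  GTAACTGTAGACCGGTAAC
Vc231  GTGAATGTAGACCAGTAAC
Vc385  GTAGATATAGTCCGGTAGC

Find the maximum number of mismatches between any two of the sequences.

6

Pairwise Hamming distances:
  Vc194 vs Vc231: 3
  Vc194 vs Vc385: 5
  Vc231 vs Vc385: 6
The largest is 6, between Vc231 and Vc385.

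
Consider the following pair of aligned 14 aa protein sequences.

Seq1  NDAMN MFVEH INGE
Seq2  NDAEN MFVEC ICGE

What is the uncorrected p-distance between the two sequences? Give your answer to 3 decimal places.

The sequences differ at positions 4 (M/E), 10 (H/C), 12 (N/C).
There are 3 differences over 14 sites, so p = 3/14 = 0.214.

0.214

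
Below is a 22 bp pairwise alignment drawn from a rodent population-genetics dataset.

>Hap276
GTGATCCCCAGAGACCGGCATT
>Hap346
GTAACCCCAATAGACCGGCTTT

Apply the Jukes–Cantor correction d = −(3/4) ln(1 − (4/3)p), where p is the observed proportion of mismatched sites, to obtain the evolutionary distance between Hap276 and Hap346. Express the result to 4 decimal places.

Differing sites — 3:G/A; 5:T/C; 9:C/A; 11:G/T; 20:A/T.
p = 5/22 = 0.227273.
d = −0.75 · ln(1 − (4/3)·0.227273) = −0.75 · ln(0.696969) = −0.75 · (-0.361014) = 0.2708.

0.2708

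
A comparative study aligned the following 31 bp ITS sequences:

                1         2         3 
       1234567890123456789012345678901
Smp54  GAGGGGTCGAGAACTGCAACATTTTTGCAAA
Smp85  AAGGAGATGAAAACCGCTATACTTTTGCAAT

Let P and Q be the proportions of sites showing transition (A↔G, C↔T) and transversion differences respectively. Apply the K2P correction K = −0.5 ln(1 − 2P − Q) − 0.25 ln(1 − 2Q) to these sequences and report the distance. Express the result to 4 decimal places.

The sequences differ at positions 1 (G/A, transition), 5 (G/A, transition), 7 (T/A, transversion), 8 (C/T, transition), 11 (G/A, transition), 15 (T/C, transition), 18 (A/T, transversion), 20 (C/T, transition), 22 (T/C, transition), 31 (A/T, transversion).
Of the 10 differences, 7 transitions and 3 transversions over 31 sites: P = 7/31 = 0.225806, Q = 3/31 = 0.096774.
d = −0.5·ln(0.451614) − 0.25·ln(0.806452) = −0.5·(-0.794927) − 0.25·(-0.215111) = 0.4512.

0.4512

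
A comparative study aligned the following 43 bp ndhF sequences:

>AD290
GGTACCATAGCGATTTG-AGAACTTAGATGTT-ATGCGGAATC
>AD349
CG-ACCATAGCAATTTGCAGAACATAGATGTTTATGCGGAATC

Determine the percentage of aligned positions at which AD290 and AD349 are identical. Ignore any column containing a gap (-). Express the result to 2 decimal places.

Excluding the 3 gap columns leaves 40 comparable sites.
The sequences differ at positions 1 (G/C), 12 (G/A), 24 (T/A).
37 of the 40 comparable sites match, so the percent identity is 37/40 × 100 = 92.50%.

92.50%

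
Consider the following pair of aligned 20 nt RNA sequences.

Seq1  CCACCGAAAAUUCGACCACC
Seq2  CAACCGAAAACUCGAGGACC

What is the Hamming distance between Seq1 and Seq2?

Mismatches occur at site 2 (C/A), site 11 (U/C), site 16 (C/G), site 17 (C/G).
That gives 4 mismatches out of 20 aligned sites, so the Hamming distance is 4.

4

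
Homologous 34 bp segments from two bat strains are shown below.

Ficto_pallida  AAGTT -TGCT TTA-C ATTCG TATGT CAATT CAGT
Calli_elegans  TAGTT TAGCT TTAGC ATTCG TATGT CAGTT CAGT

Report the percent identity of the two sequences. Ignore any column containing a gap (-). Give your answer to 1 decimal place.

90.6%

Excluding the 2 gap columns leaves 32 comparable sites.
Mismatches occur at site 1 (A/T), site 7 (T/A), site 28 (A/G).
29 of the 32 comparable sites match, so the percent identity is 29/32 × 100 = 90.6%.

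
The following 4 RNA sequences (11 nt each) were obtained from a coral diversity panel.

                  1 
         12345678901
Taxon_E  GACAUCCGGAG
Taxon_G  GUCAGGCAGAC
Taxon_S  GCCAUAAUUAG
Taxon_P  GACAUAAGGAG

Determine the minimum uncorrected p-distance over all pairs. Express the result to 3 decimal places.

0.182

Pairwise Hamming distances:
  Taxon_E vs Taxon_G: 5
  Taxon_E vs Taxon_S: 5
  Taxon_E vs Taxon_P: 2
  Taxon_G vs Taxon_S: 7
  Taxon_G vs Taxon_P: 6
  Taxon_S vs Taxon_P: 3
The smallest is 2 mismatches, between Taxon_E and Taxon_P; p = 2/11 = 0.182.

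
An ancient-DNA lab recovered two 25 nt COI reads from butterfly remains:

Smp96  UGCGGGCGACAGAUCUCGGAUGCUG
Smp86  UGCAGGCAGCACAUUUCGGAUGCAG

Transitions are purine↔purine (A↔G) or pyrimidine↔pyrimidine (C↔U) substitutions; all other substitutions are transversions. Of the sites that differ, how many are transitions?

The sequences differ at positions 4 (G/A, transition), 8 (G/A, transition), 9 (A/G, transition), 12 (G/C, transversion), 15 (C/U, transition), 24 (U/A, transversion).
Of the 6 differences, 4 transitions and 2 transversions, so the answer is 4.

4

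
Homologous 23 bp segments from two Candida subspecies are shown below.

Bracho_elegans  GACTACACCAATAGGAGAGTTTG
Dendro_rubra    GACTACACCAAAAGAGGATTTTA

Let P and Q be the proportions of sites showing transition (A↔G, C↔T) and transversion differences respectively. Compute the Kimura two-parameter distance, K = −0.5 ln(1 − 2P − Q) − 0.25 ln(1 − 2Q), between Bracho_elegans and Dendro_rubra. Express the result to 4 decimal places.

0.2615

Differing sites — 12:T/A (Tv); 15:G/A (Ti); 16:A/G (Ti); 19:G/T (Tv); 23:G/A (Ti).
Of the 5 differences, 3 transitions and 2 transversions over 23 sites: P = 3/23 = 0.130435, Q = 2/23 = 0.086957.
d = −0.5·ln(0.652173) − 0.25·ln(0.826086) = −0.5·(-0.427445) − 0.25·(-0.191056) = 0.2615.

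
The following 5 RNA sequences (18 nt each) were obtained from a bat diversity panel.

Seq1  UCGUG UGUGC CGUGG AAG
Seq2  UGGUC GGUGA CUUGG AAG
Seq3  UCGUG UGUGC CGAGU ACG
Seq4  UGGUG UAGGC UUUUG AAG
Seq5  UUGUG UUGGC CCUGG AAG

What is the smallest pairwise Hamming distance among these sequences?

Pairwise Hamming distances:
  Seq1 vs Seq2: 5
  Seq1 vs Seq3: 3
  Seq1 vs Seq4: 6
  Seq1 vs Seq5: 4
  Seq2 vs Seq3: 8
  Seq2 vs Seq4: 7
  Seq2 vs Seq5: 7
  Seq3 vs Seq4: 9
  Seq3 vs Seq5: 7
  Seq4 vs Seq5: 5
The smallest is 3, between Seq1 and Seq3.

3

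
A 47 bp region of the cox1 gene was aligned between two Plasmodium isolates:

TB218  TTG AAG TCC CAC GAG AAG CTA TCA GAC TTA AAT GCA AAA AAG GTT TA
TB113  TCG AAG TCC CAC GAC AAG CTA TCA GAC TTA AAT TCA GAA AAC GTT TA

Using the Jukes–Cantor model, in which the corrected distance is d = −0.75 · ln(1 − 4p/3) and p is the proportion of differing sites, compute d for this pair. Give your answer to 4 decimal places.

0.1147

The sequences differ at positions 2 (T/C), 15 (G/C), 34 (G/T), 37 (A/G), 42 (G/C).
p = 5/47 = 0.106383.
d = −0.75 · ln(1 − (4/3)·0.106383) = −0.75 · ln(0.858156) = −0.75 · (-0.152969) = 0.1147.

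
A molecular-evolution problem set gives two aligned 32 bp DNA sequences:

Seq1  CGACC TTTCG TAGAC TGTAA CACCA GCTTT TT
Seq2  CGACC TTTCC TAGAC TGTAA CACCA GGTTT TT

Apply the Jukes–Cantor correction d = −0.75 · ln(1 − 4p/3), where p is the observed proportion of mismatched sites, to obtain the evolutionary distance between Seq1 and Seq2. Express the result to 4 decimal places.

The sequences differ at positions 10 (G/C), 27 (C/G).
p = 2/32 = 0.062500.
d = −0.75 · ln(1 − (4/3)·0.062500) = −0.75 · ln(0.916667) = −0.75 · (-0.087011) = 0.0653.

0.0653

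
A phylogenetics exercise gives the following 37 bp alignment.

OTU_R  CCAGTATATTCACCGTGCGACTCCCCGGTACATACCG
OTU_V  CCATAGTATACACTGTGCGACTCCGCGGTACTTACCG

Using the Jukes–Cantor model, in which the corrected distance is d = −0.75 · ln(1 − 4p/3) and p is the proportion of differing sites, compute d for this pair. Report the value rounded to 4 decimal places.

Differing sites — 4:G/T; 5:T/A; 6:A/G; 10:T/A; 14:C/T; 25:C/G; 32:A/T.
p = 7/37 = 0.189189.
d = −0.75 · ln(1 − (4/3)·0.189189) = −0.75 · ln(0.747748) = −0.75 · (-0.290689) = 0.2180.

0.2180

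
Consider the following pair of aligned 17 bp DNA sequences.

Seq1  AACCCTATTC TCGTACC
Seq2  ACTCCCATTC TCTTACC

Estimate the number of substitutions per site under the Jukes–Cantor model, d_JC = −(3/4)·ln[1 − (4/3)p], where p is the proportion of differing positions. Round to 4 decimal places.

Differing sites — 2:A/C; 3:C/T; 6:T/C; 13:G/T.
p = 4/17 = 0.235294.
d = −0.75 · ln(1 − (4/3)·0.235294) = −0.75 · ln(0.686275) = −0.75 · (-0.376477) = 0.2824.

0.2824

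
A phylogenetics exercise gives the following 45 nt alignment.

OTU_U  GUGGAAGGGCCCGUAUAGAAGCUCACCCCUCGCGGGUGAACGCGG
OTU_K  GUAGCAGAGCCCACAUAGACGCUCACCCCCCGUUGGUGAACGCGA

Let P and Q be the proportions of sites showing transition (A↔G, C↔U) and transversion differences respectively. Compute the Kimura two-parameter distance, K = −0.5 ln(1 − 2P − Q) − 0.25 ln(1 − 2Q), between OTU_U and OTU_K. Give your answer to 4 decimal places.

0.2730

Mismatches occur at site 3 (G/A, transition), site 5 (A/C, transversion), site 8 (G/A, transition), site 13 (G/A, transition), site 14 (U/C, transition), site 20 (A/C, transversion), site 30 (U/C, transition), site 33 (C/U, transition), site 34 (G/U, transversion), site 45 (G/A, transition).
Of the 10 differences, 7 transitions and 3 transversions over 45 sites: P = 7/45 = 0.155556, Q = 3/45 = 0.066667.
d = −0.5·ln(0.622221) − 0.25·ln(0.866666) = −0.5·(-0.474460) − 0.25·(-0.143102) = 0.2730.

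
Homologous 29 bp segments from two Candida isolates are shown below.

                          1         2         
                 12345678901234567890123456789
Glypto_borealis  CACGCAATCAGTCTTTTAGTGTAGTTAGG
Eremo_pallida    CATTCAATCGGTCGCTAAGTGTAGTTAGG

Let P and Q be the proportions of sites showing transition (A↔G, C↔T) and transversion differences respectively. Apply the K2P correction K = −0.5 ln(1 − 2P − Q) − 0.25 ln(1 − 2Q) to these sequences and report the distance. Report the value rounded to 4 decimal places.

Mismatches occur at site 3 (C→T, transition), site 4 (G→T, transversion), site 10 (A→G, transition), site 14 (T→G, transversion), site 15 (T→C, transition), site 17 (T→A, transversion).
Of the 6 differences, 3 transitions and 3 transversions over 29 sites: P = 3/29 = 0.103448, Q = 3/29 = 0.103448.
d = −0.5·ln(0.689656) − 0.25·ln(0.793104) = −0.5·(-0.371562) − 0.25·(-0.231801) = 0.2437.

0.2437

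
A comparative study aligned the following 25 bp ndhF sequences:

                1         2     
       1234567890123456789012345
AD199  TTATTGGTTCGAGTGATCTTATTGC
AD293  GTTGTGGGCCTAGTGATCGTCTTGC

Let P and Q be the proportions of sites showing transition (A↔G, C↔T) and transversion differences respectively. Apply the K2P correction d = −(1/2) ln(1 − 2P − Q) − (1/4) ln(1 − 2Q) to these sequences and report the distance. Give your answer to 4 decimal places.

0.4284

The sequences differ at positions 1 (T/G, transversion), 3 (A/T, transversion), 4 (T/G, transversion), 8 (T/G, transversion), 9 (T/C, transition), 11 (G/T, transversion), 19 (T/G, transversion), 21 (A/C, transversion).
Of the 8 differences, 1 transition and 7 transversions over 25 sites: P = 1/25 = 0.040000, Q = 7/25 = 0.280000.
d = −0.5·ln(0.640000) − 0.25·ln(0.440000) = −0.5·(-0.446287) − 0.25·(-0.820981) = 0.4284.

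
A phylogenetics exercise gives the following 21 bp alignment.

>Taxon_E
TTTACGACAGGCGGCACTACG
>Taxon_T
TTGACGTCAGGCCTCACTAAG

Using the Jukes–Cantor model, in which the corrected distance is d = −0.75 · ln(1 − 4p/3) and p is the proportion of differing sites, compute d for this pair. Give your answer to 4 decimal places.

0.2865

Mismatches occur at site 3 (T→G), site 7 (A→T), site 13 (G→C), site 14 (G→T), site 20 (C→A).
p = 5/21 = 0.238095.
d = −0.75 · ln(1 − (4/3)·0.238095) = −0.75 · ln(0.682540) = −0.75 · (-0.381934) = 0.2865.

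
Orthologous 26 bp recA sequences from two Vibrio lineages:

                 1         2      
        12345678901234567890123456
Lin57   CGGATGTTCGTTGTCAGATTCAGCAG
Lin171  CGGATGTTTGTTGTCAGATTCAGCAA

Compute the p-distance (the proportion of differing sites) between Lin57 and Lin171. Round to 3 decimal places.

The sequences differ at positions 9 (C/T), 26 (G/A).
There are 2 differences over 26 sites, so p = 2/26 = 0.077.

0.077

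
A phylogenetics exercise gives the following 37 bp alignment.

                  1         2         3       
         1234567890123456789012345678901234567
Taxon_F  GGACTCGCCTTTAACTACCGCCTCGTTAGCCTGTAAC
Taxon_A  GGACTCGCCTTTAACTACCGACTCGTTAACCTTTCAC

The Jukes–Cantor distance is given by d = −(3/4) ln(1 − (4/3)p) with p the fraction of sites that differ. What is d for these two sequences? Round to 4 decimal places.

The sequences differ at positions 21 (C/A), 29 (G/A), 33 (G/T), 35 (A/C).
p = 4/37 = 0.108108.
d = −0.75 · ln(1 − (4/3)·0.108108) = −0.75 · ln(0.855856) = −0.75 · (-0.155653) = 0.1167.

0.1167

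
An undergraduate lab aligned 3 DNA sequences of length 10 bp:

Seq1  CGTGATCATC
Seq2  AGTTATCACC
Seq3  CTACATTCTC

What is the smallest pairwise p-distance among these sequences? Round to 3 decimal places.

0.300

Pairwise Hamming distances:
  Seq1 vs Seq2: 3
  Seq1 vs Seq3: 5
  Seq2 vs Seq3: 7
The smallest is 3 mismatches, between Seq1 and Seq2; p = 3/10 = 0.300.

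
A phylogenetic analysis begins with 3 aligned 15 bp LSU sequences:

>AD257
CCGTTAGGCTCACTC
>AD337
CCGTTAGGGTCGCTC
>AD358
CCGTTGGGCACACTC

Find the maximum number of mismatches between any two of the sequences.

4

Pairwise Hamming distances:
  AD257 vs AD337: 2
  AD257 vs AD358: 2
  AD337 vs AD358: 4
The largest is 4, between AD337 and AD358.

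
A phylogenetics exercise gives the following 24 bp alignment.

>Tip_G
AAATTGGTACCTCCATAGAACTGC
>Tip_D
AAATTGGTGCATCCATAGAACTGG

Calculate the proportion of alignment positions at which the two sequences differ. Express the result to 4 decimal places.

0.1250

The sequences differ at positions 9 (A/G), 11 (C/A), 24 (C/G).
There are 3 differences over 24 sites, so p = 3/24 = 0.1250.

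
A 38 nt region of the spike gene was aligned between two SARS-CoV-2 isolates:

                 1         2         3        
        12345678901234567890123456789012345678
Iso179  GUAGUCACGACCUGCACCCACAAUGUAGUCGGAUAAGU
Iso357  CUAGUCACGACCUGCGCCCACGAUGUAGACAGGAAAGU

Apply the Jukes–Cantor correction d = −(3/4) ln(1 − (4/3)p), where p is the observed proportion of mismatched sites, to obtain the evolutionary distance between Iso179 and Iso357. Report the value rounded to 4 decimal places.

The sequences differ at positions 1 (G/C), 16 (A/G), 22 (A/G), 29 (U/A), 31 (G/A), 33 (A/G), 34 (U/A).
p = 7/38 = 0.184211.
d = −0.75 · ln(1 − (4/3)·0.184211) = −0.75 · ln(0.754385) = −0.75 · (-0.281852) = 0.2114.

0.2114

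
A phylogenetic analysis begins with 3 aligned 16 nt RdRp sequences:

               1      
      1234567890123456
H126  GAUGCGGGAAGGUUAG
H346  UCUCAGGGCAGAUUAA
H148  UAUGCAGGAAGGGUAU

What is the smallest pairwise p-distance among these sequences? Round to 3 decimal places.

Pairwise Hamming distances:
  H126 vs H346: 7
  H126 vs H148: 4
  H346 vs H148: 8
The smallest is 4 mismatches, between H126 and H148; p = 4/16 = 0.250.

0.250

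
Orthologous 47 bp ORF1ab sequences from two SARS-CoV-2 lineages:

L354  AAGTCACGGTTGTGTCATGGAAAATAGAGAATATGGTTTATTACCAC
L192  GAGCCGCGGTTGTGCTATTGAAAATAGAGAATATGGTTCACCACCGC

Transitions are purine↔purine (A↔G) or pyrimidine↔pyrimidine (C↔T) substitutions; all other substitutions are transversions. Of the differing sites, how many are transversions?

1

Mismatches occur at site 1 (A→G, transition), site 4 (T→C, transition), site 6 (A→G, transition), site 15 (T→C, transition), site 16 (C→T, transition), site 19 (G→T, transversion), site 39 (T→C, transition), site 41 (T→C, transition), site 42 (T→C, transition), site 46 (A→G, transition).
Of the 10 differences, 9 transitions and 1 transversion, so the answer is 1.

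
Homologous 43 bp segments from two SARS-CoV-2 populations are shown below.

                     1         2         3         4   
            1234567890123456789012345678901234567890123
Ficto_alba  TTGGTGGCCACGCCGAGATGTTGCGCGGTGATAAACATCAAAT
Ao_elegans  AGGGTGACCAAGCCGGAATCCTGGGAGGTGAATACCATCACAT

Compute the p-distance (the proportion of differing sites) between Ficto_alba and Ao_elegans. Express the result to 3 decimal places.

0.326

Differing sites — 1:T/A; 2:T/G; 7:G/A; 11:C/A; 16:A/G; 17:G/A; 20:G/C; 21:T/C; 24:C/G; 26:C/A; 32:T/A; 33:A/T; 35:A/C; 41:A/C.
There are 14 differences over 43 sites, so p = 14/43 = 0.326.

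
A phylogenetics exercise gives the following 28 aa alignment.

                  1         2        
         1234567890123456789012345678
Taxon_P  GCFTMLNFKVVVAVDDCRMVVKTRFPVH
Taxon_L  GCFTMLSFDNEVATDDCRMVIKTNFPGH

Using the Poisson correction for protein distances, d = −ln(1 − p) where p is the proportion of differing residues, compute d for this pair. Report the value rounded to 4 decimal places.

Differing sites — 7:N/S; 9:K/D; 10:V/N; 11:V/E; 14:V/T; 21:V/I; 24:R/N; 27:V/G.
p = 8/28 = 0.285714.
d = −ln(1 − 0.285714) = −ln(0.714286) = 0.3365.

0.3365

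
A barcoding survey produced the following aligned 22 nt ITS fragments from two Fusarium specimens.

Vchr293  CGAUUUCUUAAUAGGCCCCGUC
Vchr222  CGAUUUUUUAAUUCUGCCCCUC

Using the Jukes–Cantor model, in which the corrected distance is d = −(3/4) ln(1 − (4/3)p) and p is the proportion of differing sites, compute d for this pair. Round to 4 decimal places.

0.3390

Differing sites — 7:C/U; 13:A/U; 14:G/C; 15:G/U; 16:C/G; 20:G/C.
p = 6/22 = 0.272727.
d = −0.75 · ln(1 − (4/3)·0.272727) = −0.75 · ln(0.636364) = −0.75 · (-0.451985) = 0.3390.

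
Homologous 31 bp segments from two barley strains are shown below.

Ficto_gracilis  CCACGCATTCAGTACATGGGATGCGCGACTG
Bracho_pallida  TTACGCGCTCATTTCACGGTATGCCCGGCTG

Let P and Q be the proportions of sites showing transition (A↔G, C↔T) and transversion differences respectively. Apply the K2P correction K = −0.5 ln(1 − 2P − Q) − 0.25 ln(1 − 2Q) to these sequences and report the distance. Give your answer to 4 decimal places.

Mismatches occur at site 1 (C/T, transition), site 2 (C/T, transition), site 7 (A/G, transition), site 8 (T/C, transition), site 12 (G/T, transversion), site 14 (A/T, transversion), site 17 (T/C, transition), site 20 (G/T, transversion), site 25 (G/C, transversion), site 28 (A/G, transition).
Of the 10 differences, 6 transitions and 4 transversions over 31 sites: P = 6/31 = 0.193548, Q = 4/31 = 0.129032.
d = −0.5·ln(0.483872) − 0.25·ln(0.741936) = −0.5·(-0.725935) − 0.25·(-0.298492) = 0.4376.

0.4376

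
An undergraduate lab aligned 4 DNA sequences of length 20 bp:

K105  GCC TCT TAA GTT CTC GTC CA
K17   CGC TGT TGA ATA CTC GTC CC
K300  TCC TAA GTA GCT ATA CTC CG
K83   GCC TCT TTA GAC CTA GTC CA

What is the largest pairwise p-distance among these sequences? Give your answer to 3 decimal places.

0.650

Pairwise Hamming distances:
  K105 vs K17: 7
  K105 vs K300: 10
  K105 vs K83: 4
  K17 vs K300: 13
  K17 vs K83: 9
  K300 vs K83: 9
The largest is 13 mismatches, between K17 and K300; p = 13/20 = 0.650.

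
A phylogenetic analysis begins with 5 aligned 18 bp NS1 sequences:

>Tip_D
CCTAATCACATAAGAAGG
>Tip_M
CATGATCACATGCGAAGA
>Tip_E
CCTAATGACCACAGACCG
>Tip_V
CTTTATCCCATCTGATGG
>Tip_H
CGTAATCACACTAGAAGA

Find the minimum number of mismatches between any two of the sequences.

Pairwise Hamming distances:
  Tip_D vs Tip_M: 5
  Tip_D vs Tip_E: 6
  Tip_D vs Tip_V: 6
  Tip_D vs Tip_H: 4
  Tip_M vs Tip_E: 10
  Tip_M vs Tip_V: 7
  Tip_M vs Tip_H: 5
  Tip_E vs Tip_V: 9
  Tip_E vs Tip_H: 8
  Tip_V vs Tip_H: 8
The smallest is 4, between Tip_D and Tip_H.

4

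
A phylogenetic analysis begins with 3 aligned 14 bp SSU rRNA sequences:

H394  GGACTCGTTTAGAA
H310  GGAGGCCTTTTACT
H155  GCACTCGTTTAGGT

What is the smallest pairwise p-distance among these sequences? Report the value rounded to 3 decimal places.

0.214

Pairwise Hamming distances:
  H394 vs H310: 7
  H394 vs H155: 3
  H310 vs H155: 7
The smallest is 3 mismatches, between H394 and H155; p = 3/14 = 0.214.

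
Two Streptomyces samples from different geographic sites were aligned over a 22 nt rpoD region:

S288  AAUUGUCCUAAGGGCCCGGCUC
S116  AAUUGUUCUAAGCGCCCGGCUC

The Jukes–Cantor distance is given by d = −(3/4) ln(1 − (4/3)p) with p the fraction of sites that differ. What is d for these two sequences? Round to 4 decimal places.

0.0969

Mismatches occur at site 7 (C/U), site 13 (G/C).
p = 2/22 = 0.090909.
d = −0.75 · ln(1 − (4/3)·0.090909) = −0.75 · ln(0.878788) = −0.75 · (-0.129212) = 0.0969.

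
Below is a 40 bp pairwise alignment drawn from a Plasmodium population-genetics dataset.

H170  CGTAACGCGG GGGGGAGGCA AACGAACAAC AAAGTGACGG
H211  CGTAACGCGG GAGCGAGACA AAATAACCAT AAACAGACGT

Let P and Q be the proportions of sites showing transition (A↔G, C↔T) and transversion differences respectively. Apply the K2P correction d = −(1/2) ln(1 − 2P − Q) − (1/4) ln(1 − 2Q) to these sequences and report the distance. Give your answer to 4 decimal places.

0.3042

Mismatches occur at site 12 (G↔A, transition), site 14 (G↔C, transversion), site 18 (G↔A, transition), site 23 (C↔A, transversion), site 24 (G↔T, transversion), site 28 (A↔C, transversion), site 30 (C↔T, transition), site 34 (G↔C, transversion), site 35 (T↔A, transversion), site 40 (G↔T, transversion).
Of the 10 differences, 3 transitions and 7 transversions over 40 sites: P = 3/40 = 0.075000, Q = 7/40 = 0.175000.
d = −0.5·ln(0.675000) − 0.25·ln(0.650000) = −0.5·(-0.393043) − 0.25·(-0.430783) = 0.3042.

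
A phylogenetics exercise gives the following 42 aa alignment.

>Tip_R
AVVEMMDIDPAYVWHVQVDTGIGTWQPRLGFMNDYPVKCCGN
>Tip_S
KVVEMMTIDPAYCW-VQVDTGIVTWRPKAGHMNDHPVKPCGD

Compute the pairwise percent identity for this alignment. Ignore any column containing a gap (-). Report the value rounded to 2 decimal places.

73.17%

Excluding the 1 gap column leaves 41 comparable sites.
The sequences differ at positions 1 (A/K), 7 (D/T), 13 (V/C), 23 (G/V), 26 (Q/R), 28 (R/K), 29 (L/A), 31 (F/H), 35 (Y/H), 39 (C/P), 42 (N/D).
30 of the 41 comparable sites match, so the percent identity is 30/41 × 100 = 73.17%.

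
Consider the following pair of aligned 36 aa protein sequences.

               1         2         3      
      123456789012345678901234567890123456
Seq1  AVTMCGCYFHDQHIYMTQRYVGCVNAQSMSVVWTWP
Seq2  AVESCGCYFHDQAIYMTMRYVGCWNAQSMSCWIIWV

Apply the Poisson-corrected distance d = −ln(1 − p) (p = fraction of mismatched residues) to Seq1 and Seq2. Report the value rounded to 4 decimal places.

The sequences differ at positions 3 (T/E), 4 (M/S), 13 (H/A), 18 (Q/M), 24 (V/W), 31 (V/C), 32 (V/W), 33 (W/I), 34 (T/I), 36 (P/V).
p = 10/36 = 0.277778.
d = −ln(1 − 0.277778) = −ln(0.722222) = 0.3254.

0.3254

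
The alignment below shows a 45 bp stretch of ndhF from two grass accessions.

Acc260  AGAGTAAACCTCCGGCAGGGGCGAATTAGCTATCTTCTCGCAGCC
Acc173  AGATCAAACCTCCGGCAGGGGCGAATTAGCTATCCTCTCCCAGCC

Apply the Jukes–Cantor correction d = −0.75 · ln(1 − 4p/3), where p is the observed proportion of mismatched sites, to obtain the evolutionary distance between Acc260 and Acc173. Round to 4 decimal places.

0.0946

Mismatches occur at site 4 (G→T), site 5 (T→C), site 35 (T→C), site 40 (G→C).
p = 4/45 = 0.088889.
d = −0.75 · ln(1 − (4/3)·0.088889) = −0.75 · ln(0.881481) = −0.75 · (-0.126152) = 0.0946.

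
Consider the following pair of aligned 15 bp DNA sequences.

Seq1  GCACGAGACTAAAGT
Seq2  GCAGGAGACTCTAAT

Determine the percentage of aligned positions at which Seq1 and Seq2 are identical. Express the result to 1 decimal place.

73.3%

Differing sites — 4:C/G; 11:A/C; 12:A/T; 14:G/A.
11 of the 15 sites match, so the percent identity is 11/15 × 100 = 73.3%.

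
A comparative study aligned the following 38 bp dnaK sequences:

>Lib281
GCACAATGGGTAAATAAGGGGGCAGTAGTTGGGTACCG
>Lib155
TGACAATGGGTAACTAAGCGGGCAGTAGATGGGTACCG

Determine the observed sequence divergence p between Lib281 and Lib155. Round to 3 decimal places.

0.132

Mismatches occur at site 1 (G/T), site 2 (C/G), site 14 (A/C), site 19 (G/C), site 29 (T/A).
There are 5 differences over 38 sites, so p = 5/38 = 0.132.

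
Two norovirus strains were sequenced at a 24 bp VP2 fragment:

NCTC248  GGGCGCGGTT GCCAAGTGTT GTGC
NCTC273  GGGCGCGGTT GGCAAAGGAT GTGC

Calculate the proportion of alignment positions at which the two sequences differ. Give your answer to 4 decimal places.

The sequences differ at positions 12 (C/G), 16 (G/A), 17 (T/G), 19 (T/A).
There are 4 differences over 24 sites, so p = 4/24 = 0.1667.

0.1667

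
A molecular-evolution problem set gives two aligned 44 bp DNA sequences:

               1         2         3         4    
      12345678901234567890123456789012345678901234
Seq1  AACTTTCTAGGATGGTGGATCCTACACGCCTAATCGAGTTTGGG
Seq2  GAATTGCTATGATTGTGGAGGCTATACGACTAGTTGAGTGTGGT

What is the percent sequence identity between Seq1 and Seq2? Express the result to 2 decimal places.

70.45%

Differing sites — 1:A/G; 3:C/A; 6:T/G; 10:G/T; 14:G/T; 20:T/G; 21:C/G; 25:C/T; 29:C/A; 33:A/G; 35:C/T; 40:T/G; 44:G/T.
31 of the 44 sites match, so the percent identity is 31/44 × 100 = 70.45%.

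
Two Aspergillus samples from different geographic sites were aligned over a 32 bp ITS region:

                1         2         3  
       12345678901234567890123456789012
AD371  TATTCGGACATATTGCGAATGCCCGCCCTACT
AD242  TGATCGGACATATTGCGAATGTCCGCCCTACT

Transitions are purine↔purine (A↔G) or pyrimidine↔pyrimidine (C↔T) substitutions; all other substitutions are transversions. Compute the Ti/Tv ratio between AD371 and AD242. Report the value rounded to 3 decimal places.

Mismatches occur at site 2 (A→G, transition), site 3 (T→A, transversion), site 22 (C→T, transition).
Of the 3 differences, 2 transitions and 1 transversion, so Ti/Tv = 2/1 = 2.000.

2.000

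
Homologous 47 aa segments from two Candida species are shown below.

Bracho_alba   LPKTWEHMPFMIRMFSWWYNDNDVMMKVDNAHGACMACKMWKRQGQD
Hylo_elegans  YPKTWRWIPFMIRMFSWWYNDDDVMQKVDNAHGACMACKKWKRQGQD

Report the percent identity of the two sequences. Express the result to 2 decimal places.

85.11%

The sequences differ at positions 1 (L/Y), 6 (E/R), 7 (H/W), 8 (M/I), 22 (N/D), 26 (M/Q), 40 (M/K).
40 of the 47 sites match, so the percent identity is 40/47 × 100 = 85.11%.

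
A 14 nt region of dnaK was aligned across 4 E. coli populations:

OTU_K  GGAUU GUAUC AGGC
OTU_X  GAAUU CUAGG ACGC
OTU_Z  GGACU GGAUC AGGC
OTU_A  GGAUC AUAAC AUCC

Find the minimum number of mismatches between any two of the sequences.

2

Pairwise Hamming distances:
  OTU_K vs OTU_X: 5
  OTU_K vs OTU_Z: 2
  OTU_K vs OTU_A: 5
  OTU_X vs OTU_Z: 7
  OTU_X vs OTU_A: 7
  OTU_Z vs OTU_A: 7
The smallest is 2, between OTU_K and OTU_Z.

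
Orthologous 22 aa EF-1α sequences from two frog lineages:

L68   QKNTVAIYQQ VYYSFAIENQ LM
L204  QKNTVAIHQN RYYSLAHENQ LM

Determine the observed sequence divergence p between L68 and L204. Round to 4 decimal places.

Differing sites — 8:Y/H; 10:Q/N; 11:V/R; 15:F/L; 17:I/H.
There are 5 differences over 22 sites, so p = 5/22 = 0.2273.

0.2273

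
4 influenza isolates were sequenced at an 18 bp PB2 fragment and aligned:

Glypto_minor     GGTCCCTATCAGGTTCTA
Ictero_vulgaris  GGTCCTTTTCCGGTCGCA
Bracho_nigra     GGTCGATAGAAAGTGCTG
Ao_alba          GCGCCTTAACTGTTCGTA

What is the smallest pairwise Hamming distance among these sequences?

6

Pairwise Hamming distances:
  Glypto_minor vs Ictero_vulgaris: 6
  Glypto_minor vs Bracho_nigra: 7
  Glypto_minor vs Ao_alba: 8
  Ictero_vulgaris vs Bracho_nigra: 11
  Ictero_vulgaris vs Ao_alba: 7
  Bracho_nigra vs Ao_alba: 12
The smallest is 6, between Glypto_minor and Ictero_vulgaris.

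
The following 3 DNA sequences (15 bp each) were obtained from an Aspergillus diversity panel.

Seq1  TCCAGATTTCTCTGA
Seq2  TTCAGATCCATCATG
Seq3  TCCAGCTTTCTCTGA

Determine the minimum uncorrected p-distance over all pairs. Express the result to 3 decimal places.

0.067

Pairwise Hamming distances:
  Seq1 vs Seq2: 7
  Seq1 vs Seq3: 1
  Seq2 vs Seq3: 8
The smallest is 1 mismatch, between Seq1 and Seq3; p = 1/15 = 0.067.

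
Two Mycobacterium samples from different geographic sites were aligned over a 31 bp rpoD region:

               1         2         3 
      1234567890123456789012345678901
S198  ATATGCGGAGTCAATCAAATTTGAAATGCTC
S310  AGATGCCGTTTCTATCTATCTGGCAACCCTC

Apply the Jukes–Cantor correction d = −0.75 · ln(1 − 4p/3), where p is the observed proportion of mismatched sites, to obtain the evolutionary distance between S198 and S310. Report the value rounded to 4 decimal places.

0.5445

Differing sites — 2:T/G; 7:G/C; 9:A/T; 10:G/T; 13:A/T; 17:A/T; 19:A/T; 20:T/C; 22:T/G; 24:A/C; 27:T/C; 28:G/C.
p = 12/31 = 0.387097.
d = −0.75 · ln(1 − (4/3)·0.387097) = −0.75 · ln(0.483871) = −0.75 · (-0.725937) = 0.5445.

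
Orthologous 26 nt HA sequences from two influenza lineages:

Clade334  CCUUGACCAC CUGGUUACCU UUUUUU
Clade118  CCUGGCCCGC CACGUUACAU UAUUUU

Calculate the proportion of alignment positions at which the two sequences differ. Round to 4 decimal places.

0.2692

The sequences differ at positions 4 (U/G), 6 (A/C), 9 (A/G), 12 (U/A), 13 (G/C), 19 (C/A), 22 (U/A).
There are 7 differences over 26 sites, so p = 7/26 = 0.2692.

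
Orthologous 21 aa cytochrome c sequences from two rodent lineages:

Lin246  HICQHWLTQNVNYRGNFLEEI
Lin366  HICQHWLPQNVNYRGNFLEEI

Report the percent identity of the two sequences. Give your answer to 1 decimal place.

A single mismatch occurs at site 8 (T→P).
20 of the 21 sites match, so the percent identity is 20/21 × 100 = 95.2%.

95.2%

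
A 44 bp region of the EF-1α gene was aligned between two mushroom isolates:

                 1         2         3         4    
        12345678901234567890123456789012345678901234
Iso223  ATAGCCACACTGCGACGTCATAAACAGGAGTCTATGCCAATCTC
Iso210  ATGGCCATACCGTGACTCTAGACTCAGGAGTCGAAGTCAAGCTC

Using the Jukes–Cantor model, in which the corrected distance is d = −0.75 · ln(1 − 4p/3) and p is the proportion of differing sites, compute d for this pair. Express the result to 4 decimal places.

Mismatches occur at site 3 (A↔G), site 8 (C↔T), site 11 (T↔C), site 13 (C↔T), site 17 (G↔T), site 18 (T↔C), site 19 (C↔T), site 21 (T↔G), site 23 (A↔C), site 24 (A↔T), site 33 (T↔G), site 35 (T↔A), site 37 (C↔T), site 41 (T↔G).
p = 14/44 = 0.318182.
d = −0.75 · ln(1 − (4/3)·0.318182) = −0.75 · ln(0.575757) = −0.75 · (-0.552070) = 0.4141.

0.4141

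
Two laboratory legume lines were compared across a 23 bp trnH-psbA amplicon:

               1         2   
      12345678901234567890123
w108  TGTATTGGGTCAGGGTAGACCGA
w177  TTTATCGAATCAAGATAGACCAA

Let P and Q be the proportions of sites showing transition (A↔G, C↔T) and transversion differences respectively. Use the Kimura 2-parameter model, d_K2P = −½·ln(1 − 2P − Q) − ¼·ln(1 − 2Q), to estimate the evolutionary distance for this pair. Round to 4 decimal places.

0.4392

Differing sites — 2:G/T (Tv); 6:T/C (Ti); 8:G/A (Ti); 9:G/A (Ti); 13:G/A (Ti); 15:G/A (Ti); 22:G/A (Ti).
Of the 7 differences, 6 transitions and 1 transversion over 23 sites: P = 6/23 = 0.260870, Q = 1/23 = 0.043478.
d = −0.5·ln(0.434782) − 0.25·ln(0.913044) = −0.5·(-0.832911) − 0.25·(-0.090971) = 0.4392.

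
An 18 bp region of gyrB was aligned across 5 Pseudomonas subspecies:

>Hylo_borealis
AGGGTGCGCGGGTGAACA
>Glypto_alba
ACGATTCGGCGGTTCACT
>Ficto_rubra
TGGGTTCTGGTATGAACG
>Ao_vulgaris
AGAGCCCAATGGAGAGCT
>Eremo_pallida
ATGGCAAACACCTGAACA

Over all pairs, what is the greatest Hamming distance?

Pairwise Hamming distances:
  Hylo_borealis vs Glypto_alba: 8
  Hylo_borealis vs Ficto_rubra: 7
  Hylo_borealis vs Ao_vulgaris: 9
  Hylo_borealis vs Eremo_pallida: 8
  Glypto_alba vs Ficto_rubra: 10
  Glypto_alba vs Ao_vulgaris: 12
  Glypto_alba vs Eremo_pallida: 13
  Ficto_rubra vs Ao_vulgaris: 12
  Ficto_rubra vs Eremo_pallida: 11
  Ao_vulgaris vs Eremo_pallida: 11
The largest is 13, between Glypto_alba and Eremo_pallida.

13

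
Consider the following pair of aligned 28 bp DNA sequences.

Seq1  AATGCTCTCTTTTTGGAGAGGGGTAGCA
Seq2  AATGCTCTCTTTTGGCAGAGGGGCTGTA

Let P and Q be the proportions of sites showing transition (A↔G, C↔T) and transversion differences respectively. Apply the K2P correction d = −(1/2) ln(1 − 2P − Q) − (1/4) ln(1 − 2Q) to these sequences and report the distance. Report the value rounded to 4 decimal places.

Differing sites — 14:T/G (Tv); 16:G/C (Tv); 24:T/C (Ti); 25:A/T (Tv); 27:C/T (Ti).
Of the 5 differences, 2 transitions and 3 transversions over 28 sites: P = 2/28 = 0.071429, Q = 3/28 = 0.107143.
d = −0.5·ln(0.749999) − 0.25·ln(0.785714) = −0.5·(-0.287683) − 0.25·(-0.241162) = 0.2041.

0.2041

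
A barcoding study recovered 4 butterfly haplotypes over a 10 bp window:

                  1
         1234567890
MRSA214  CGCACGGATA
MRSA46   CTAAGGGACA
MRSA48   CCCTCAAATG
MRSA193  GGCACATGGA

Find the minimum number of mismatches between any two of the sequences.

4

Pairwise Hamming distances:
  MRSA214 vs MRSA46: 4
  MRSA214 vs MRSA48: 5
  MRSA214 vs MRSA193: 5
  MRSA46 vs MRSA48: 8
  MRSA46 vs MRSA193: 8
  MRSA48 vs MRSA193: 7
The smallest is 4, between MRSA214 and MRSA46.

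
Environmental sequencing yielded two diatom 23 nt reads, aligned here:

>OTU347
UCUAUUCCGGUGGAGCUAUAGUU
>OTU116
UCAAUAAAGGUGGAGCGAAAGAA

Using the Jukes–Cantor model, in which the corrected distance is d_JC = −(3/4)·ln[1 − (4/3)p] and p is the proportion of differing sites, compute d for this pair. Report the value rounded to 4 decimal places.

Mismatches occur at site 3 (U→A), site 6 (U→A), site 7 (C→A), site 8 (C→A), site 17 (U→G), site 19 (U→A), site 22 (U→A), site 23 (U→A).
p = 8/23 = 0.347826.
d = −0.75 · ln(1 − (4/3)·0.347826) = −0.75 · ln(0.536232) = −0.75 · (-0.623188) = 0.4674.

0.4674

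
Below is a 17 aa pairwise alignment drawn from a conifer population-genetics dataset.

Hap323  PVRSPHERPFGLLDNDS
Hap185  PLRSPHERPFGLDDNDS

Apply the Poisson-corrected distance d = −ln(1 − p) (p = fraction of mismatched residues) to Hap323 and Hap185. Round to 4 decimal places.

The sequences differ at positions 2 (V/L), 13 (L/D).
p = 2/17 = 0.117647.
d = −ln(1 − 0.117647) = −ln(0.882353) = 0.1252.

0.1252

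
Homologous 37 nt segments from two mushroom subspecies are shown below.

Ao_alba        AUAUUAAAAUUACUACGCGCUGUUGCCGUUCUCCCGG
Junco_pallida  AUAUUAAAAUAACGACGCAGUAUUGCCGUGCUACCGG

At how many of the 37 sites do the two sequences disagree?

Mismatches occur at site 11 (U/A), site 14 (U/G), site 19 (G/A), site 20 (C/G), site 22 (G/A), site 30 (U/G), site 33 (C/A).
That gives 7 mismatches out of 37 aligned sites, so the Hamming distance is 7.

7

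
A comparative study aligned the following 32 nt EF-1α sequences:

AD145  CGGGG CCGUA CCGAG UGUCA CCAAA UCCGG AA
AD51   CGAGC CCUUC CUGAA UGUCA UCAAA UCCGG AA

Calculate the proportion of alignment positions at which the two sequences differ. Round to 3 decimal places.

0.219

Mismatches occur at site 3 (G→A), site 5 (G→C), site 8 (G→U), site 10 (A→C), site 12 (C→U), site 15 (G→A), site 21 (C→U).
There are 7 differences over 32 sites, so p = 7/32 = 0.219.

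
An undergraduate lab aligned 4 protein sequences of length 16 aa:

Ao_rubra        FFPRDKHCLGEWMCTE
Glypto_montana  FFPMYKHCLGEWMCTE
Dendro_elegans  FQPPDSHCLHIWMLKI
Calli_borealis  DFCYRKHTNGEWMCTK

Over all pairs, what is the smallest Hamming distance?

2

Pairwise Hamming distances:
  Ao_rubra vs Glypto_montana: 2
  Ao_rubra vs Dendro_elegans: 8
  Ao_rubra vs Calli_borealis: 7
  Glypto_montana vs Dendro_elegans: 9
  Glypto_montana vs Calli_borealis: 7
  Dendro_elegans vs Calli_borealis: 13
The smallest is 2, between Ao_rubra and Glypto_montana.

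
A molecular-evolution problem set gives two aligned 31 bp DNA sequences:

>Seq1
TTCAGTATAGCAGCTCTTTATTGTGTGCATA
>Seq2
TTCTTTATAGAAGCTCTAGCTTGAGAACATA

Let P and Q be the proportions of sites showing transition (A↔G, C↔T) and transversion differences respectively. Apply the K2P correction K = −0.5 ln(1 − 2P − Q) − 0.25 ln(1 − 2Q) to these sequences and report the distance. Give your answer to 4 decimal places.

0.3762

The sequences differ at positions 4 (A/T, transversion), 5 (G/T, transversion), 11 (C/A, transversion), 18 (T/A, transversion), 19 (T/G, transversion), 20 (A/C, transversion), 24 (T/A, transversion), 26 (T/A, transversion), 27 (G/A, transition).
Of the 9 differences, 1 transition and 8 transversions over 31 sites: P = 1/31 = 0.032258, Q = 8/31 = 0.258065.
d = −0.5·ln(0.677419) − 0.25·ln(0.483870) = −0.5·(-0.389465) − 0.25·(-0.725939) = 0.3762.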